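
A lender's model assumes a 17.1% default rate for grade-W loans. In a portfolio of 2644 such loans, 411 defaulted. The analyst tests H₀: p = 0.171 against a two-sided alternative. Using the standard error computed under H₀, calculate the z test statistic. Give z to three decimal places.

z = -2.124

p̂ = 411/2644 ≈ 0.15545.
Standard error under H₀: √(0.171×0.829/2644) = 0.00732.
z = (0.15545 − 0.171)/0.00732 = -0.01555/0.00732 = -2.124.
Two-sided p-value ≈ 2·Φ(−2.124) = 0.0337.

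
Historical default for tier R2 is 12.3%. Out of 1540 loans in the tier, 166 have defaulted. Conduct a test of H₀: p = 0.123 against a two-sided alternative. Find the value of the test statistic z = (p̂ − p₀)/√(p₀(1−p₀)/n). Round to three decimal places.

z = -1.817

p̂ = 166/1540 = 0.10779.
Under H₀, SE = √(0.123·0.877/1540) = √(7.00461e-05) = 0.00837.
z = (0.10779 − 0.123)/0.00837 = -0.01521/0.00837 = -1.817.
p-value = 2·P(Z > 1.817) ≈ 0.0692.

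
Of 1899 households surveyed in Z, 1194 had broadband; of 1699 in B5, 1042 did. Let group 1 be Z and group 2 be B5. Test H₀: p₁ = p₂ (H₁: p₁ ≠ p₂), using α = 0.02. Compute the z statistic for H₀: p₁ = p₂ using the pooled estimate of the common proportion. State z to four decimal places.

z = 0.9539

p̂₁ = 1194/1899 ≈ 0.628752, p̂₂ = 1042/1699 ≈ 0.613302.
Pooled p̂ = (1194+1042)/(1899+1699) = 2236/3598 = 0.621456.
SE = √(0.235248 × 0.00111517) = 0.016197.
z = (0.628752 − 0.613302)/0.016197 = 0.015450/0.016197 = 0.9539.
Two-sided p-value ≈ 2·Φ(−0.954) = 0.3401. With α = 0.02, fail to reject H₀.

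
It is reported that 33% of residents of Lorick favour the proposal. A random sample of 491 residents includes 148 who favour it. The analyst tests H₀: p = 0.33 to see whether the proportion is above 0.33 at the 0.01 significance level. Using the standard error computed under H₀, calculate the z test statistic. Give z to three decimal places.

z = -1.347

p̂ = 148/491 ≈ 0.301426.
Standard error under H₀: √(0.33×0.67/491) = 0.021220.
z = (0.301426 − 0.33)/0.021220 = -0.028574/0.021220 = -1.347.
p-value = P(Z > -1.347) ≈ 0.9109. With α = 0.01, fail to reject H₀.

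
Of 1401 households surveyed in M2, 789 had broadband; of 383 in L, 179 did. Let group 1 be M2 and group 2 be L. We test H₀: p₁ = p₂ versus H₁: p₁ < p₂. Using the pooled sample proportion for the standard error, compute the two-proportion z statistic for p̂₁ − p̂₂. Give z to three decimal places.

z = 3.335

p̂₁ = 789/1401 = 0.56317, p̂₂ = 179/383 = 0.46736.
Pooled p̂ = (789+179)/(1401+383) = 968/1784 = 0.54260.
SE = √(p̂(1−p̂)(1/n₁+1/n₂)) = √(0.54260·0.45740·0.00332474) = √(0.000825152) = 0.02873.
z = (0.56317 − 0.46736)/0.02873 = 0.09581/0.02873 = 3.335.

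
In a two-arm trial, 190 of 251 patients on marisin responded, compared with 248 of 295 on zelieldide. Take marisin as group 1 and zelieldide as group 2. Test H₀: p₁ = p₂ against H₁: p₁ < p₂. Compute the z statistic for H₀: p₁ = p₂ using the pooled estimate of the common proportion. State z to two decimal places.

p̂₁ = 190/251 = 0.7570, p̂₂ = 248/295 = 0.8407.
Pooled p̂ = (190+248)/(251+295) = 438/546 = 0.8022.
SE = √(p̂(1−p̂)(1/n₁+1/n₂)) = √(0.8022·0.1978·0.00737389) = √(0.00117006) = 0.0342.
z = (0.7570 − 0.8407)/0.0342 = -0.0837/0.0342 = -2.45.

z = -2.45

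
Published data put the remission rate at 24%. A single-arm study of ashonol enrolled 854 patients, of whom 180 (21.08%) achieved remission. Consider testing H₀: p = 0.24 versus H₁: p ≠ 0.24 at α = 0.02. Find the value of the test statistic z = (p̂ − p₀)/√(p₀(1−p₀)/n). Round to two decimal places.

p̂ = 180/854 ≈ 0.2108.
SE = √(p₀(1−p₀)/n) = √(0.1824/854) = 0.0146.
z = (0.2108 − 0.24)/0.0146 = -0.0292/0.0146 = -2.00.
p-value = 2·P(Z > 2.000) ≈ 0.0455; since p > α = 0.02, fail to reject H₀.

z = -2.00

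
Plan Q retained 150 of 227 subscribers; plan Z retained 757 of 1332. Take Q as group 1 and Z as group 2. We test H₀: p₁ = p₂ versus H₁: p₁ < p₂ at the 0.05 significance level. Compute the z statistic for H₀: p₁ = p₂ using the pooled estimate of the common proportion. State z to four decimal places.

z = 2.6109

p̂₁ = 150/227 = 0.660793, p̂₂ = 757/1332 = 0.568318.
Pooled p̂ = (150+757)/(227+1332) = 907/1559 = 0.581783.
SE = √(0.243312 × 0.00515604) = 0.035419.
z = (0.660793 − 0.568318)/0.035419 = 0.092475/0.035419 = 2.6109.
p-value = P(Z < 2.611) ≈ 0.9955, so at α = 0.05 we fail to reject H₀.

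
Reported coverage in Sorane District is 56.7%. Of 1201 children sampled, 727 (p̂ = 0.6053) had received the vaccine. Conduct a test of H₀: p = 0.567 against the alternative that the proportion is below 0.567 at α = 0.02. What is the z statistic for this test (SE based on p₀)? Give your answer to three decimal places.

z = 2.681

p̂ = 727/1201 ≈ 0.605329.
SE = √(p₀(1−p₀)/n) = √(0.24551/1201) = 0.014298.
z = (0.605329 − 0.567)/0.014298 = 0.038329/0.014298 = 2.681.
p-value = P(Z < 2.681) ≈ 0.9963, so at α = 0.02 we fail to reject H₀.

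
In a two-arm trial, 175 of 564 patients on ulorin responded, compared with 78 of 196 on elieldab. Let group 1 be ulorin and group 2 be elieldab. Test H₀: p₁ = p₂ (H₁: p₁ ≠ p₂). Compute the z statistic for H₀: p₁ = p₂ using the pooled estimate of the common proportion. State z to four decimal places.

z = -2.2438

p̂₁ = 175/564 = 0.310284, p̂₂ = 78/196 = 0.397959.
Pooled p̂ = (175+78)/(564+196) = 253/760 = 0.332895.
SE = √(p̂(1−p̂)(1/n₁+1/n₂)) = √(0.332895·0.667105·0.00687509) = √(0.00152679) = 0.039074.
z = (0.310284 − 0.397959)/0.039074 = -0.087675/0.039074 = -2.2438.
Two-sided p-value ≈ 2·Φ(−2.244) = 0.0248.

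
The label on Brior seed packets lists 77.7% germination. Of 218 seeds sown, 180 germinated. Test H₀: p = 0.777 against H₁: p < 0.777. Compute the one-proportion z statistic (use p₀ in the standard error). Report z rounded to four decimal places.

p̂ = 180/218 = 0.825688.
Under H₀, SE = √(0.777·0.223/218) = √(0.000794821) = 0.028193.
z = (0.825688 − 0.777)/0.028193 = 0.048688/0.028193 = 1.7270.

z = 1.7270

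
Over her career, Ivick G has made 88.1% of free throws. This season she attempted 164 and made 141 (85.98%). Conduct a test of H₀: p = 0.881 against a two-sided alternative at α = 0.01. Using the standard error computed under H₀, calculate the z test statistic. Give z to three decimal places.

z = -0.840

p̂ = 141/164 ≈ 0.85976.
SE = √(p₀(1−p₀)/n) = √(0.10484/164) = 0.02528.
z = (0.85976 − 0.881)/0.02528 = -0.02124/0.02528 = -0.840.
p-value = 2·P(Z > 0.840) ≈ 0.4008. With α = 0.01, fail to reject H₀.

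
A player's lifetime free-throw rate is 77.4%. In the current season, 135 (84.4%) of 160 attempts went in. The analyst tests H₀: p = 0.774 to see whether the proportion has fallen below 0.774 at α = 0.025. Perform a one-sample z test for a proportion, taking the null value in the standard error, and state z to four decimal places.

z = 2.1095

p̂ = 135/160 = 0.843750.
Standard error under H₀: √(0.774×0.226/160) = 0.033065.
z = (0.843750 − 0.774)/0.033065 = 0.069750/0.033065 = 2.1095.
p-value = P(Z < 2.109) ≈ 0.9825; since p > α = 0.025, fail to reject H₀.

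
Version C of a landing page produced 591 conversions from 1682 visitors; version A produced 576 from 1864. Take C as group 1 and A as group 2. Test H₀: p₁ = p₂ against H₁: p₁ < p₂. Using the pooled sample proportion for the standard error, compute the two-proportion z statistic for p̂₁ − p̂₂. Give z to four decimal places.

z = 2.6802

p̂₁ = 591/1682 ≈ 0.3513674, p̂₂ = 576/1864 ≈ 0.3090129.
Pooled p̂ = (591+576)/(1682+1864) = 1167/3546 = 0.3291032.
SE = √(0.220794 × 0.00113101) = 0.0158026.
z = (0.3513674 − 0.3090129)/0.0158026 = 0.0423545/0.0158026 = 2.6802.
p-value = P(Z < 2.680) ≈ 0.9963.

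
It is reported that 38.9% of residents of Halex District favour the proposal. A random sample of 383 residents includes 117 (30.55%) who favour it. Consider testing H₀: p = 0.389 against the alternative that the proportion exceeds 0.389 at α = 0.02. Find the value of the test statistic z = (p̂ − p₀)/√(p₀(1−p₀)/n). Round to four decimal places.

z = -3.3526

p̂ = 117/383 ≈ 0.305483.
Standard error under H₀: √(0.389×0.611/383) = 0.024911.
z = (0.305483 − 0.389)/0.024911 = -0.083517/0.024911 = -3.3526.
p-value = P(Z > -3.353) ≈ 0.9996. With α = 0.02, fail to reject H₀.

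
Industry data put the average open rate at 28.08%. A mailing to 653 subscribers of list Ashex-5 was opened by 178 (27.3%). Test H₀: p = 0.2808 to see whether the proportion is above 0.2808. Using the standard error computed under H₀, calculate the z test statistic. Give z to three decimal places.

z = -0.467

p̂ = 178/653 ≈ 0.27259.
Standard error under H₀: √(0.2808×0.7192/653) = 0.01759.
z = (0.27259 − 0.2808)/0.01759 = -0.00821/0.01759 = -0.467.
p-value = P(Z > -0.467) ≈ 0.6797.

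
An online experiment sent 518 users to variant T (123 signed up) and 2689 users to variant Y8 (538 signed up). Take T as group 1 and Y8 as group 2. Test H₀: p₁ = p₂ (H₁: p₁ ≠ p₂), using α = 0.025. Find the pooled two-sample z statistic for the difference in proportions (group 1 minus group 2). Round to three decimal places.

p̂₁ = 123/518 = 0.23745, p̂₂ = 538/2689 = 0.20007.
Pooled p̂ = (123+538)/(518+2689) = 661/3207 = 0.20611.
SE = √(0.16363 × 0.00230239) = 0.01941.
z = (0.23745 − 0.20007)/0.01941 = 0.03738/0.01941 = 1.926.
Two-sided p-value ≈ 2·Φ(−1.926) = 0.0541; since p > α = 0.025, fail to reject H₀.

z = 1.926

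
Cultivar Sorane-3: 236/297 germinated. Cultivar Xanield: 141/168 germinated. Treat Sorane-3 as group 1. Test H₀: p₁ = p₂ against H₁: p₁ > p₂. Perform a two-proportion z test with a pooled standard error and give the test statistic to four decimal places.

z = -1.1814

p̂₁ = 236/297 = 0.794613, p̂₂ = 141/168 = 0.839286.
Pooled p̂ = (236+141)/(297+168) = 377/465 = 0.810753.
SE = √(0.153433 × 0.00931938) = 0.037814.
z = (0.794613 − 0.839286)/0.037814 = -0.044673/0.037814 = -1.1814.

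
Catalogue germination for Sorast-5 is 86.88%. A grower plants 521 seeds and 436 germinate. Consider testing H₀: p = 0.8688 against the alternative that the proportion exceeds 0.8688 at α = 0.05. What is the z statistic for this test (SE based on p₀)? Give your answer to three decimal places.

z = -2.160

p̂ = 436/521 = 0.83685.
Standard error under H₀: √(0.8688×0.1312/521) = 0.01479.
z = (0.83685 − 0.8688)/0.01479 = -0.03195/0.01479 = -2.160.
p-value = P(Z > -2.160) ≈ 0.9846; since p > α = 0.05, fail to reject H₀.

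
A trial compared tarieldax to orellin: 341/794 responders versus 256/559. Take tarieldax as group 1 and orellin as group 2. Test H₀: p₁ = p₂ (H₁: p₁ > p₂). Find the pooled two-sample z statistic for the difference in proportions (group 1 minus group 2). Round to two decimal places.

z = -1.04

p̂₁ = 341/794 = 0.4295, p̂₂ = 256/559 = 0.4580.
Pooled p̂ = (341+256)/(794+559) = 597/1353 = 0.4412.
SE = √(p̂(1−p̂)(1/n₁+1/n₂)) = √(0.4412·0.5588·0.00304835) = √(0.000751564) = 0.0274.
z = (0.4295 − 0.4580)/0.0274 = -0.0285/0.0274 = -1.04.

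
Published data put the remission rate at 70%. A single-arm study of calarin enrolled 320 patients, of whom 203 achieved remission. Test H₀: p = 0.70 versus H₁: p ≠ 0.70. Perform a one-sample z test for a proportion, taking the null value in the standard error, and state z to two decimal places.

p̂ = 203/320 = 0.6344.
Standard error under H₀: √(0.7×0.3/320) = 0.0256.
z = (0.6344 − 0.7)/0.0256 = -0.0656/0.0256 = -2.56.

z = -2.56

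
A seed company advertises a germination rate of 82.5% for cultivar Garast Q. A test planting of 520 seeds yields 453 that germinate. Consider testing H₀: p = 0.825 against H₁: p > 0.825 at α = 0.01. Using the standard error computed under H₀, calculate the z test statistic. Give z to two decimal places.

p̂ = 453/520 = 0.8712.
Standard error under H₀: √(0.825×0.175/520) = 0.0167.
z = (0.8712 − 0.825)/0.0167 = 0.0462/0.0167 = 2.77.
p-value = P(Z > 2.770) ≈ 0.0028. With α = 0.01, reject H₀.

z = 2.77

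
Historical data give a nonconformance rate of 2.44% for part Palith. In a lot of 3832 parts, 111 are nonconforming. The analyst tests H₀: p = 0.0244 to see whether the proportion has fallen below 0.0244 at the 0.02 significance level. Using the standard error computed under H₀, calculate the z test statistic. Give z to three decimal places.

p̂ = 111/3832 ≈ 0.0289666.
Under H₀, SE = √(0.0244·0.9756/3832) = √(6.21207e-06) = 0.0024924.
z = (0.0289666 − 0.0244)/0.0024924 = 0.0045666/0.0024924 = 1.832.
p-value = P(Z < 1.832) ≈ 0.9665; since p > α = 0.02, fail to reject H₀.

z = 1.832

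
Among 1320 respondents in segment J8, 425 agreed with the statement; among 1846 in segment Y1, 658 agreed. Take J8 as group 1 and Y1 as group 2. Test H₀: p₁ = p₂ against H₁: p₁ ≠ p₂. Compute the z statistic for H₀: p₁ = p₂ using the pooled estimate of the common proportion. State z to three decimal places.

p̂₁ = 425/1320 = 0.32197, p̂₂ = 658/1846 = 0.35645.
Pooled p̂ = (425+658)/(1320+1846) = 1083/3166 = 0.34207.
SE = √(p̂(1−p̂)(1/n₁+1/n₂)) = √(0.34207·0.65793·0.00129929) = √(0.000292416) = 0.01710.
z = (0.32197 − 0.35645)/0.01710 = -0.03448/0.01710 = -2.016.

z = -2.016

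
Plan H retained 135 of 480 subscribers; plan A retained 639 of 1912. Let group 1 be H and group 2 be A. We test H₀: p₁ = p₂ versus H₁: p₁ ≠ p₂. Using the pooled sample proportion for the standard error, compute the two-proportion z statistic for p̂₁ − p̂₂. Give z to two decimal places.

p̂₁ = 135/480 = 0.2812, p̂₂ = 639/1912 = 0.3342.
Pooled p̂ = (135+639)/(480+1912) = 774/2392 = 0.3236.
SE = √(p̂(1−p̂)(1/n₁+1/n₂)) = √(0.3236·0.6764·0.00260635) = √(0.000570465) = 0.0239.
z = (0.2812 − 0.3342)/0.0239 = -0.0530/0.0239 = -2.22.

z = -2.22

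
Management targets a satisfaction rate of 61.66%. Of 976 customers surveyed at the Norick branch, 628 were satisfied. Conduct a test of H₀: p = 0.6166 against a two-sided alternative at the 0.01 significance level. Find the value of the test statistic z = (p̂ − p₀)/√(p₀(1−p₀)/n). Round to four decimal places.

z = 1.7247

p̂ = 628/976 = 0.6434426.
Standard error under H₀: √(0.6166×0.3834/976) = 0.0155633.
z = (0.6434426 − 0.6166)/0.0155633 = 0.0268426/0.0155633 = 1.7247.
p-value = 2·P(Z > 1.725) ≈ 0.0846, so at α = 0.01 we fail to reject H₀.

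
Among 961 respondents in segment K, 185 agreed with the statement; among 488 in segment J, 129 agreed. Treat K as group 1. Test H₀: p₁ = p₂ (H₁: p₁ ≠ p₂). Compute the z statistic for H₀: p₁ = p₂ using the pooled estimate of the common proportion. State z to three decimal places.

p̂₁ = 185/961 = 0.19251, p̂₂ = 129/488 = 0.26434.
Pooled p̂ = (185+129)/(961+488) = 314/1449 = 0.21670.
SE = √(p̂(1−p̂)(1/n₁+1/n₂)) = √(0.21670·0.78330·0.00308976) = √(0.000524462) = 0.02290.
z = (0.19251 − 0.26434)/0.02290 = -0.07183/0.02290 = -3.137.

z = -3.137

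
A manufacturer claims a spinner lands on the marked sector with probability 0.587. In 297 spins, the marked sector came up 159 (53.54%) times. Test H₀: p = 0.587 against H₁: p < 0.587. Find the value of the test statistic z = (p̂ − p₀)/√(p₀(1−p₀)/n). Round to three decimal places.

z = -1.808

p̂ = 159/297 ≈ 0.53535.
SE = √(p₀(1−p₀)/n) = √(0.24243/297) = 0.02857.
z = (0.53535 − 0.587)/0.02857 = -0.05165/0.02857 = -1.808.
p-value = P(Z < -1.808) ≈ 0.0353.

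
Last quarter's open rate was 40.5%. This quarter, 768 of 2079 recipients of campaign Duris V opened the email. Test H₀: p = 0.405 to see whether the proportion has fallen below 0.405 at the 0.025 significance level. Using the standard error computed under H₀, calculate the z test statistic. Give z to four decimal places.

z = -3.3059

p̂ = 768/2079 = 0.3694084.
Standard error under H₀: √(0.405×0.595/2079) = 0.0107661.
z = (0.3694084 − 0.405)/0.0107661 = -0.0355916/0.0107661 = -3.3059.
p-value = P(Z < -3.306) ≈ 0.0005; since p < α = 0.025, reject H₀.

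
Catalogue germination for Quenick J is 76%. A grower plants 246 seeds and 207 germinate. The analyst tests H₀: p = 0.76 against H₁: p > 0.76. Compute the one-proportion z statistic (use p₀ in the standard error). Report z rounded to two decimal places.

p̂ = 207/246 = 0.84146.
SE = √(p₀(1−p₀)/n) = √(0.1824/246) = 0.02723.
z = (0.84146 − 0.76)/0.02723 = 0.08146/0.02723 = 2.99.

z = 2.99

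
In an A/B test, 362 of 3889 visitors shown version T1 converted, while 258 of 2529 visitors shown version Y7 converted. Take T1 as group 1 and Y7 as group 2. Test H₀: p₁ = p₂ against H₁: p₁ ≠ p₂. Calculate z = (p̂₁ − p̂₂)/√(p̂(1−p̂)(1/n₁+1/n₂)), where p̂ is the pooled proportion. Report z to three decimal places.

p̂₁ = 362/3889 ≈ 0.09308, p̂₂ = 258/2529 ≈ 0.10202.
Pooled p̂ = (362+258)/(3889+2529) = 620/6418 = 0.09660.
SE = √(p̂(1−p̂)(1/n₁+1/n₂)) = √(0.09660·0.90340·0.000652549) = √(5.69486e-05) = 0.00755.
z = (0.09308 − 0.10202)/0.00755 = -0.00894/0.00755 = -1.184.
Two-sided p-value ≈ 2·Φ(−1.184) = 0.2365.

z = -1.184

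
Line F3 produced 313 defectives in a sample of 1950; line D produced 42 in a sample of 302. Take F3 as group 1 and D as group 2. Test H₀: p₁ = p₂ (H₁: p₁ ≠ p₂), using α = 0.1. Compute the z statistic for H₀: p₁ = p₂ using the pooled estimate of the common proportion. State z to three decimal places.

p̂₁ = 313/1950 = 0.160513, p̂₂ = 42/302 = 0.139073.
Pooled p̂ = (313+42)/(1950+302) = 355/2252 = 0.157638.
SE = √(p̂(1−p̂)(1/n₁+1/n₂)) = √(0.157638·0.842362·0.00382408) = √(0.000507792) = 0.022534.
z = (0.160513 − 0.139073)/0.022534 = 0.021440/0.022534 = 0.951.
p-value = 2·P(Z > 0.951) ≈ 0.3414. With α = 0.1, fail to reject H₀.

z = 0.951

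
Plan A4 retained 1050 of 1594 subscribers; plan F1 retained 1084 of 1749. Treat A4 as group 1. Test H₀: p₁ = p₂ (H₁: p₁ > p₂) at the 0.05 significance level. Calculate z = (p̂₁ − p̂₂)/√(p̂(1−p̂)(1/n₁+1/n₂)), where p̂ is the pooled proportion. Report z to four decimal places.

p̂₁ = 1050/1594 = 0.6587202, p̂₂ = 1084/1749 = 0.6197827.
Pooled p̂ = (1050+1084)/(1594+1749) = 2134/3343 = 0.6383488.
SE = √(p̂(1−p̂)(1/n₁+1/n₂)) = √(0.6383488·0.3616512·0.00119911) = √(0.000276826) = 0.0166381.
z = (0.6587202 − 0.6197827)/0.0166381 = 0.0389375/0.0166381 = 2.3403.
p-value = P(Z > 2.340) ≈ 0.0096; since p < α = 0.05, reject H₀.

z = 2.3403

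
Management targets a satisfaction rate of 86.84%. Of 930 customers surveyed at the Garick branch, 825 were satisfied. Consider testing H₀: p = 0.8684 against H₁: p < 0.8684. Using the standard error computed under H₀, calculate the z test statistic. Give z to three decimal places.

z = 1.687

p̂ = 825/930 = 0.887097.
Standard error under H₀: √(0.8684×0.1316/930) = 0.011085.
z = (0.887097 − 0.8684)/0.011085 = 0.018697/0.011085 = 1.687.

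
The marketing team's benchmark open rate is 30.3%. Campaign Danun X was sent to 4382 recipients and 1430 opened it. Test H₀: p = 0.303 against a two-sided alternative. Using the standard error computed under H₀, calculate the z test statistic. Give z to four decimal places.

p̂ = 1430/4382 = 0.3263350.
Standard error under H₀: √(0.303×0.697/4382) = 0.0069423.
z = (0.3263350 − 0.303)/0.0069423 = 0.0233350/0.0069423 = 3.3613.
p-value = 2·P(Z > 3.361) ≈ 0.0008.

z = 3.3613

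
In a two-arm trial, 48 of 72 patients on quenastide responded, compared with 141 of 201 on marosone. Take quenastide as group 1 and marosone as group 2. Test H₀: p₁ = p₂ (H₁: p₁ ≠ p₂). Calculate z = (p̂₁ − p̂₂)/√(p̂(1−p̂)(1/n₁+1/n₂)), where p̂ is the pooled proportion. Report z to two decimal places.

z = -0.55

p̂₁ = 48/72 ≈ 0.6667, p̂₂ = 141/201 ≈ 0.7015.
Pooled p̂ = (48+141)/(72+201) = 189/273 = 0.6923.
SE = √(0.213018 × 0.018864) = 0.0634.
z = (0.6667 − 0.7015)/0.0634 = -0.0348/0.0634 = -0.55.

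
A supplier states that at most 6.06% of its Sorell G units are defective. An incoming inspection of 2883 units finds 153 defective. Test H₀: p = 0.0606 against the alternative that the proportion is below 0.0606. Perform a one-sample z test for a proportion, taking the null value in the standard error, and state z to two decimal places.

p̂ = 153/2883 ≈ 0.053070.
SE = √(p₀(1−p₀)/n) = √(0.056928/2883) = 0.004444.
z = (0.053070 − 0.0606)/0.004444 = -0.007530/0.004444 = -1.69.

z = -1.69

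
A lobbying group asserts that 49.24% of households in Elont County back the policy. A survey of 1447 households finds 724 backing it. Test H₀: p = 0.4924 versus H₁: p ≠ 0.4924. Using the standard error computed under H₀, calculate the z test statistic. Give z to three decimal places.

p̂ = 724/1447 ≈ 0.50035.
SE = √(p₀(1−p₀)/n) = √(0.24994/1447) = 0.01314.
z = (0.50035 − 0.4924)/0.01314 = 0.00795/0.01314 = 0.605.

z = 0.605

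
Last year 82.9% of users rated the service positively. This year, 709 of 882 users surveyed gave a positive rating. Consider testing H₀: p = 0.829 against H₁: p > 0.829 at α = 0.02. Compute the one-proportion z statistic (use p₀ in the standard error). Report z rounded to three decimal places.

p̂ = 709/882 = 0.80385.
Standard error under H₀: √(0.829×0.171/882) = 0.01268.
z = (0.80385 − 0.829)/0.01268 = -0.02515/0.01268 = -1.983.
p-value = P(Z > -1.983) ≈ 0.9763, so at α = 0.02 we fail to reject H₀.

z = -1.983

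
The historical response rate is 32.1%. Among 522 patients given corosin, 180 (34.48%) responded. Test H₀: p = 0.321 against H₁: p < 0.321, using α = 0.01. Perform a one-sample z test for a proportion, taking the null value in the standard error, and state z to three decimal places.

z = 1.166

p̂ = 180/522 = 0.34483.
Under H₀, SE = √(0.321·0.679/522) = √(0.000417546) = 0.02043.
z = (0.34483 − 0.321)/0.02043 = 0.02383/0.02043 = 1.166.
p-value = P(Z < 1.166) ≈ 0.8782; since p > α = 0.01, fail to reject H₀.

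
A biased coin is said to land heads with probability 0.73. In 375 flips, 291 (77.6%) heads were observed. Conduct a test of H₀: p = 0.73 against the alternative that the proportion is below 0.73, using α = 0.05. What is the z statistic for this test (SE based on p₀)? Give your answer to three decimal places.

p̂ = 291/375 ≈ 0.77600.
SE = √(p₀(1−p₀)/n) = √(0.1971/375) = 0.02293.
z = (0.77600 − 0.73)/0.02293 = 0.04600/0.02293 = 2.006.
p-value = P(Z < 2.006) ≈ 0.9776. With α = 0.05, fail to reject H₀.

z = 2.006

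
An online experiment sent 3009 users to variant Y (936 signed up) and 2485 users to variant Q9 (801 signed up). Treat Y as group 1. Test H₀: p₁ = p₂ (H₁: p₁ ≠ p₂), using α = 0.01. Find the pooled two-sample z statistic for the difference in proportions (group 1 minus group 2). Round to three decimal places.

z = -0.894

p̂₁ = 936/3009 ≈ 0.31107, p̂₂ = 801/2485 ≈ 0.32233.
Pooled p̂ = (936+801)/(3009+2485) = 1737/5494 = 0.31616.
SE = √(p̂(1−p̂)(1/n₁+1/n₂)) = √(0.31616·0.68384·0.000734751) = √(0.000158856) = 0.01260.
z = (0.31107 − 0.32233)/0.01260 = -0.01126/0.01260 = -0.894.
p-value = 2·P(Z > 0.894) ≈ 0.3713, so at α = 0.01 we fail to reject H₀.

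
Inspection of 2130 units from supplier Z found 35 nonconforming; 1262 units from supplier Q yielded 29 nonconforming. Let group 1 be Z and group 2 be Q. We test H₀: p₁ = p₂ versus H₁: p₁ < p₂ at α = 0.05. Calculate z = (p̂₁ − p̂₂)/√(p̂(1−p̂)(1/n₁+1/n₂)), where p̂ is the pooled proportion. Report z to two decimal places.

p̂₁ = 35/2130 ≈ 0.016432, p̂₂ = 29/1262 ≈ 0.022979.
Pooled p̂ = (35+29)/(2130+1262) = 64/3392 = 0.018868.
SE = √(0.0185119 × 0.00126188) = 0.004833.
z = (0.016432 − 0.022979)/0.004833 = -0.006547/0.004833 = -1.35.
p-value = P(Z < -1.355) ≈ 0.0878; since p > α = 0.05, fail to reject H₀.

z = -1.35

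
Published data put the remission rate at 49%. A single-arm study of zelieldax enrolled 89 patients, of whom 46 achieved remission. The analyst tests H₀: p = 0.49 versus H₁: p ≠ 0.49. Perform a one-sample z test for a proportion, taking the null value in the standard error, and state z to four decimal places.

z = 0.5068

p̂ = 46/89 ≈ 0.516854.
SE = √(p₀(1−p₀)/n) = √(0.2499/89) = 0.052989.
z = (0.516854 − 0.49)/0.052989 = 0.026854/0.052989 = 0.5068.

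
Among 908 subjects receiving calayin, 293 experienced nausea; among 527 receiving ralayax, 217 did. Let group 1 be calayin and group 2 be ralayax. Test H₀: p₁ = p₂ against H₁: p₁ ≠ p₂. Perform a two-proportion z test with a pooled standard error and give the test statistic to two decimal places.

p̂₁ = 293/908 ≈ 0.3227, p̂₂ = 217/527 ≈ 0.4118.
Pooled p̂ = (293+217)/(908+527) = 510/1435 = 0.3554.
SE = √(p̂(1−p̂)(1/n₁+1/n₂)) = √(0.3554·0.6446·0.00299885) = √(0.000687011) = 0.0262.
z = (0.3227 − 0.4118)/0.0262 = -0.0891/0.0262 = -3.40.
Two-sided p-value ≈ 2·Φ(−3.398) = 0.0007.

z = -3.40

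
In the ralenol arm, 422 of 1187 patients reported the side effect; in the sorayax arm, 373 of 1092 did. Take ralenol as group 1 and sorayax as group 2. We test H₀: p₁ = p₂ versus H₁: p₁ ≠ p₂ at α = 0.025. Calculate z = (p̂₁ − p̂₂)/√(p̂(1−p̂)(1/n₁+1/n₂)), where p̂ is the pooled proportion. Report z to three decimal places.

z = 0.698

p̂₁ = 422/1187 ≈ 0.35552, p̂₂ = 373/1092 ≈ 0.34158.
Pooled p̂ = (422+373)/(1187+1092) = 795/2279 = 0.34884.
SE = √(0.22715 × 0.00175821) = 0.01998.
z = (0.35552 − 0.34158)/0.01998 = 0.01394/0.01998 = 0.698.
Two-sided p-value ≈ 2·Φ(−0.698) = 0.4854, so at α = 0.025 we fail to reject H₀.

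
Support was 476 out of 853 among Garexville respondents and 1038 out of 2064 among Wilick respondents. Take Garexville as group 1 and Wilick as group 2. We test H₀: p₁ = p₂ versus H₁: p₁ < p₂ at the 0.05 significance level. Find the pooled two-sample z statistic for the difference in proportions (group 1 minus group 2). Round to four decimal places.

z = 2.7105

p̂₁ = 476/853 = 0.558030, p̂₂ = 1038/2064 = 0.502907.
Pooled p̂ = (476+1038)/(853+2064) = 1514/2917 = 0.519026.
SE = √(p̂(1−p̂)(1/n₁+1/n₂)) = √(0.519026·0.480974·0.00165683) = √(0.000413607) = 0.020337.
z = (0.558030 − 0.502907)/0.020337 = 0.055123/0.020337 = 2.7105.
p-value = P(Z < 2.710) ≈ 0.9966, so at α = 0.05 we fail to reject H₀.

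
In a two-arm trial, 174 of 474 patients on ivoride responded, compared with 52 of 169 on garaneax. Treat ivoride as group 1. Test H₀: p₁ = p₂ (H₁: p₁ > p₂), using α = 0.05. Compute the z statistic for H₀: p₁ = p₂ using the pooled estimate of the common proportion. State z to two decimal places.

z = 1.39

p̂₁ = 174/474 = 0.3671, p̂₂ = 52/169 = 0.3077.
Pooled p̂ = (174+52)/(474+169) = 226/643 = 0.3515.
SE = √(0.227941 × 0.00802686) = 0.0428.
z = (0.3671 − 0.3077)/0.0428 = 0.0594/0.0428 = 1.39.
p-value = P(Z > 1.389) ≈ 0.0825; since p > α = 0.05, fail to reject H₀.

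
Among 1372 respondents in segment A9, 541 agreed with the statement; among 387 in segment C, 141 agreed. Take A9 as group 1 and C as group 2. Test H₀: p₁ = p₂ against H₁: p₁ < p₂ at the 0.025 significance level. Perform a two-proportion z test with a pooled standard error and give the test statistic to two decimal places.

p̂₁ = 541/1372 ≈ 0.3943, p̂₂ = 141/387 ≈ 0.3643.
Pooled p̂ = (541+141)/(1372+387) = 682/1759 = 0.3877.
SE = √(0.237393 × 0.00331284) = 0.0280.
z = (0.3943 − 0.3643)/0.0280 = 0.0300/0.0280 = 1.07.
p-value = P(Z < 1.069) ≈ 0.8574. With α = 0.025, fail to reject H₀.

z = 1.07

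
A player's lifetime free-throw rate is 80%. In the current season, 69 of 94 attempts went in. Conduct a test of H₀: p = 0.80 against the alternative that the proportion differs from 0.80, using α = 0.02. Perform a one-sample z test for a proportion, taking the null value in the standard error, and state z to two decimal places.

p̂ = 69/94 = 0.7340.
Standard error under H₀: √(0.8×0.2/94) = 0.0413.
z = (0.7340 − 0.8)/0.0413 = -0.0660/0.0413 = -1.60.
Two-sided p-value ≈ 2·Φ(−1.599) = 0.1099, so at α = 0.02 we fail to reject H₀.

z = -1.60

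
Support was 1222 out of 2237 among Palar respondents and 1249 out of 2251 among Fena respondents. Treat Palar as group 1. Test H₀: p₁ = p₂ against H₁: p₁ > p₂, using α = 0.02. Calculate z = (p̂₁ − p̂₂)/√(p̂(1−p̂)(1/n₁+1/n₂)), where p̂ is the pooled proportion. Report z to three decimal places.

p̂₁ = 1222/2237 = 0.546267, p̂₂ = 1249/2251 = 0.554865.
Pooled p̂ = (1222+1249)/(2237+2251) = 2471/4488 = 0.550579.
SE = √(0.247442 × 0.000891274) = 0.014851.
z = (0.546267 − 0.554865)/0.014851 = -0.008598/0.014851 = -0.579.
p-value = P(Z > -0.579) ≈ 0.7187; since p > α = 0.02, fail to reject H₀.

z = -0.579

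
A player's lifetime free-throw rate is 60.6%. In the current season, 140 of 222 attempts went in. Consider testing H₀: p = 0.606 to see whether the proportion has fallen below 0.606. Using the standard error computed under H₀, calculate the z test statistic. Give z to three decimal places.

z = 0.751

p̂ = 140/222 = 0.63063.
SE = √(p₀(1−p₀)/n) = √(0.23876/222) = 0.03280.
z = (0.63063 − 0.606)/0.03280 = 0.02463/0.03280 = 0.751.
p-value = P(Z < 0.751) ≈ 0.7737.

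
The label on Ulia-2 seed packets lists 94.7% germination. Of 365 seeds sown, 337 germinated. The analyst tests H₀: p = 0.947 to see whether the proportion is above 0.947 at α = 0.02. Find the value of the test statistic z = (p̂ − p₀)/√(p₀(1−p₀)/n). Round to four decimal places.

p̂ = 337/365 ≈ 0.9232877.
SE = √(p₀(1−p₀)/n) = √(0.050191/365) = 0.0117264.
z = (0.9232877 − 0.947)/0.0117264 = -0.0237123/0.0117264 = -2.0221.
p-value = P(Z > -2.022) ≈ 0.9784. With α = 0.02, fail to reject H₀.

z = -2.0221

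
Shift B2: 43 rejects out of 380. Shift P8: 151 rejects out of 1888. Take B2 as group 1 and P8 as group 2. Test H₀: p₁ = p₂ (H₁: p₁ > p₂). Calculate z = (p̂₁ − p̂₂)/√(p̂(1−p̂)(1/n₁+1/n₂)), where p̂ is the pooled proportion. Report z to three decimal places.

p̂₁ = 43/380 ≈ 0.113158, p̂₂ = 151/1888 ≈ 0.079979.
Pooled p̂ = (43+151)/(380+1888) = 194/2268 = 0.085538.
SE = √(p̂(1−p̂)(1/n₁+1/n₂)) = √(0.085538·0.914462·0.00316124) = √(0.000247276) = 0.015725.
z = (0.113158 − 0.079979)/0.015725 = 0.033179/0.015725 = 2.110.
p-value = P(Z > 2.110) ≈ 0.0174.

z = 2.110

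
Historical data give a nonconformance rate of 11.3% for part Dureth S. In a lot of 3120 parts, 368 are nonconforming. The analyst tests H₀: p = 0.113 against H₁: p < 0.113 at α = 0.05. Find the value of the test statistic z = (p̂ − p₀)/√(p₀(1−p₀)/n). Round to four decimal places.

z = 0.8731

p̂ = 368/3120 ≈ 0.117949.
Standard error under H₀: √(0.113×0.887/3120) = 0.005668.
z = (0.117949 − 0.113)/0.005668 = 0.004949/0.005668 = 0.8731.
p-value = P(Z < 0.873) ≈ 0.8087, so at α = 0.05 we fail to reject H₀.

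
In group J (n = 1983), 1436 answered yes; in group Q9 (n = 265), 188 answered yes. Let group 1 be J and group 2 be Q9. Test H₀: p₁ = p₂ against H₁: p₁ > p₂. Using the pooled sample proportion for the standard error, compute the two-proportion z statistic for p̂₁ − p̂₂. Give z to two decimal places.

z = 0.50

p̂₁ = 1436/1983 = 0.72416, p̂₂ = 188/265 = 0.70943.
Pooled p̂ = (1436+188)/(1983+265) = 1624/2248 = 0.72242.
SE = √(0.200529 × 0.00427787) = 0.02929.
z = (0.72416 − 0.70943)/0.02929 = 0.01473/0.02929 = 0.50.
p-value = P(Z > 0.503) ≈ 0.3076.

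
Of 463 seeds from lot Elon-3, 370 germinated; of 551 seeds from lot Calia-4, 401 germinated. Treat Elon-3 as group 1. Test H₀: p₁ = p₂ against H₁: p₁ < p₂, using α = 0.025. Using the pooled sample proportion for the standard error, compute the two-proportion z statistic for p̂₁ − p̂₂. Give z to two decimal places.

z = 2.65

p̂₁ = 370/463 = 0.7991, p̂₂ = 401/551 = 0.7278.
Pooled p̂ = (370+401)/(463+551) = 771/1014 = 0.7604.
SE = √(0.182215 × 0.00397471) = 0.0269.
z = (0.7991 − 0.7278)/0.0269 = 0.0713/0.0269 = 2.65.
p-value = P(Z < 2.652) ≈ 0.9960; since p > α = 0.025, fail to reject H₀.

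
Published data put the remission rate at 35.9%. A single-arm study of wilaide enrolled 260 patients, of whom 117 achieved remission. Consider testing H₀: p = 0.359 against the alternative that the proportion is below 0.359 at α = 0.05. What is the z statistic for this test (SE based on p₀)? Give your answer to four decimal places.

z = 3.0588

p̂ = 117/260 ≈ 0.450000.
Under H₀, SE = √(0.359·0.641/260) = √(0.000885073) = 0.029750.
z = (0.450000 − 0.359)/0.029750 = 0.091000/0.029750 = 3.0588.
p-value = P(Z < 3.059) ≈ 0.9989. With α = 0.05, fail to reject H₀.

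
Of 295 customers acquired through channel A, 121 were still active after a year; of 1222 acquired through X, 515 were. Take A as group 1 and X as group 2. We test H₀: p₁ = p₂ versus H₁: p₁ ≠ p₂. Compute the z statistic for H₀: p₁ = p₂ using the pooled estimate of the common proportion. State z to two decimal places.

z = -0.35

p̂₁ = 121/295 ≈ 0.4102, p̂₂ = 515/1222 ≈ 0.4214.
Pooled p̂ = (121+515)/(295+1222) = 636/1517 = 0.4192.
SE = √(p̂(1−p̂)(1/n₁+1/n₂)) = √(0.4192·0.5808·0.00420816) = √(0.0010246) = 0.0320.
z = (0.4102 − 0.4214)/0.0320 = -0.0112/0.0320 = -0.35.
p-value = 2·P(Z > 0.352) ≈ 0.7248.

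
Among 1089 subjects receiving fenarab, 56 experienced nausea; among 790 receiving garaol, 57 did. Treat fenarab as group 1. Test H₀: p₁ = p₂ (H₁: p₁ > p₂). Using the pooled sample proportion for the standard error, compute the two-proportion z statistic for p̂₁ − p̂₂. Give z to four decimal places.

z = -1.8656

p̂₁ = 56/1089 ≈ 0.051423, p̂₂ = 57/790 ≈ 0.072152.
Pooled p̂ = (56+57)/(1089+790) = 113/1879 = 0.060138.
SE = √(p̂(1−p̂)(1/n₁+1/n₂)) = √(0.060138·0.939862·0.0021841) = √(0.000123449) = 0.011111.
z = (0.051423 − 0.072152)/0.011111 = -0.020729/0.011111 = -1.8656.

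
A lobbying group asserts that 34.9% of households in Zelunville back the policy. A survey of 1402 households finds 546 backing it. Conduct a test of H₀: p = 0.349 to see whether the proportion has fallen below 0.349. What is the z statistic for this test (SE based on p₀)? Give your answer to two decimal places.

z = 3.18

p̂ = 546/1402 = 0.3894.
Under H₀, SE = √(0.349·0.651/1402) = √(0.000162053) = 0.0127.
z = (0.3894 − 0.349)/0.0127 = 0.0404/0.0127 = 3.18.
p-value = P(Z < 3.177) ≈ 0.9993.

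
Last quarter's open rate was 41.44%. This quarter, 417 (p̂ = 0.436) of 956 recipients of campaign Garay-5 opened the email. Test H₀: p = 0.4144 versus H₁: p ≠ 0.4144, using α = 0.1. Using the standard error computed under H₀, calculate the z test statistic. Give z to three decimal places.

z = 1.368

p̂ = 417/956 ≈ 0.43619.
SE = √(p₀(1−p₀)/n) = √(0.24267/956) = 0.01593.
z = (0.43619 − 0.4144)/0.01593 = 0.02179/0.01593 = 1.368.
Two-sided p-value ≈ 2·Φ(−1.368) = 0.1714. With α = 0.1, fail to reject H₀.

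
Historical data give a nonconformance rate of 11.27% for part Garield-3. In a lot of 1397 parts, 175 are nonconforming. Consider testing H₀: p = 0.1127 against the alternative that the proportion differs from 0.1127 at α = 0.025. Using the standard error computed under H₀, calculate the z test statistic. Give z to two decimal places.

z = 1.49

p̂ = 175/1397 ≈ 0.12527.
Under H₀, SE = √(0.1127·0.8873/1397) = √(7.1581e-05) = 0.00846.
z = (0.12527 − 0.1127)/0.00846 = 0.01257/0.00846 = 1.49.
p-value = 2·P(Z > 1.486) ≈ 0.1374; since p > α = 0.025, fail to reject H₀.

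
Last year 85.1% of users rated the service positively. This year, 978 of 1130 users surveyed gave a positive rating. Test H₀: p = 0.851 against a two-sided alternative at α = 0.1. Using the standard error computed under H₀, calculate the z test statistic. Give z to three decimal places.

p̂ = 978/1130 ≈ 0.86549.
Under H₀, SE = √(0.851·0.149/1130) = √(0.000112212) = 0.01059.
z = (0.86549 − 0.851)/0.01059 = 0.01449/0.01059 = 1.368.
Two-sided p-value ≈ 2·Φ(−1.368) = 0.1714, so at α = 0.1 we fail to reject H₀.

z = 1.368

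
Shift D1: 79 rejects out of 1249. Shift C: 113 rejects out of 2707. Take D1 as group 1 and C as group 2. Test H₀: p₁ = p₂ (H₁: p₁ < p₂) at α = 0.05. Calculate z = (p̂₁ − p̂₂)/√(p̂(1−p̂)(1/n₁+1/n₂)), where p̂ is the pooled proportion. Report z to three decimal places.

z = 2.926

p̂₁ = 79/1249 ≈ 0.063251, p̂₂ = 113/2707 ≈ 0.041744.
Pooled p̂ = (79+113)/(1249+2707) = 192/3956 = 0.048534.
SE = √(0.0461783 × 0.00117005) = 0.007351.
z = (0.063251 − 0.041744)/0.007351 = 0.021507/0.007351 = 2.926.
p-value = P(Z < 2.926) ≈ 0.9983, so at α = 0.05 we fail to reject H₀.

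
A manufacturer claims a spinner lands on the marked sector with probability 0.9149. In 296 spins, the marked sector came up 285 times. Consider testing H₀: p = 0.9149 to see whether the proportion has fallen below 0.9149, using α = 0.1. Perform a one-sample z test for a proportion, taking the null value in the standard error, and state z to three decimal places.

z = 2.956

p̂ = 285/296 = 0.96284.
Standard error under H₀: √(0.9149×0.0851/296) = 0.01622.
z = (0.96284 − 0.9149)/0.01622 = 0.04794/0.01622 = 2.956.
p-value = P(Z < 2.956) ≈ 0.9984; since p > α = 0.1, fail to reject H₀.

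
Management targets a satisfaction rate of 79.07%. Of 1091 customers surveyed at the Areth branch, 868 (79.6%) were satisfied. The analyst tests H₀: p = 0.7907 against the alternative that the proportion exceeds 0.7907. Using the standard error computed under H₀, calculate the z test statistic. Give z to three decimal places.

p̂ = 868/1091 = 0.79560.
Standard error under H₀: √(0.7907×0.2093/1091) = 0.01232.
z = (0.79560 − 0.7907)/0.01232 = 0.00490/0.01232 = 0.398.

z = 0.398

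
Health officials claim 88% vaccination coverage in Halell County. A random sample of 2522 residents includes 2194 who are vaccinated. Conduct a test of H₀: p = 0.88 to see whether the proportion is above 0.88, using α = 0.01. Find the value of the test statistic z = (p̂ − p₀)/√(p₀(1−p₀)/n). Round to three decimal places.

p̂ = 2194/2522 = 0.869944.
SE = √(p₀(1−p₀)/n) = √(0.1056/2522) = 0.006471.
z = (0.869944 − 0.88)/0.006471 = -0.010056/0.006471 = -1.554.
p-value = P(Z > -1.554) ≈ 0.9399, so at α = 0.01 we fail to reject H₀.

z = -1.554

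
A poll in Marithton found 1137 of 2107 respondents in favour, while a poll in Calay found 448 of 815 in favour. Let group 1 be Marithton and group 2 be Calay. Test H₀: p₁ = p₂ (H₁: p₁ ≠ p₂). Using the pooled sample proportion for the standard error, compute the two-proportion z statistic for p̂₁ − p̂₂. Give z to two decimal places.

p̂₁ = 1137/2107 ≈ 0.5396, p̂₂ = 448/815 ≈ 0.5497.
Pooled p̂ = (1137+448)/(2107+815) = 1585/2922 = 0.5424.
SE = √(p̂(1−p̂)(1/n₁+1/n₂)) = √(0.5424·0.4576·0.0017016) = √(0.000422336) = 0.0206.
z = (0.5396 − 0.5497)/0.0206 = -0.0101/0.0206 = -0.49.
p-value = 2·P(Z > 0.490) ≈ 0.6244.

z = -0.49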